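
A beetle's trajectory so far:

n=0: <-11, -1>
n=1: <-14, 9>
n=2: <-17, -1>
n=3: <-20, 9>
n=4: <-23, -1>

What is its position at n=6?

The first coordinate changes by -3 each step, so at step 6 it is -11 + 6·(-3) = -29.
The second coordinate repeats the cycle [-1, 9] with period 2; step 6 mod 2 = 0, giving -1.

<-29, -1>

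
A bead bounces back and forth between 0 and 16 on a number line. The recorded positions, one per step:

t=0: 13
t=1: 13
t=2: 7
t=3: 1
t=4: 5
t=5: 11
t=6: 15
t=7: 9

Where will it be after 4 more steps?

15

The value travels 6 per step and bounces off the walls at 0 and 16.
  step 8: 9 → 3
  step 9: 3 → 3
  step 10: 3 → 9
  step 11: 9 → 15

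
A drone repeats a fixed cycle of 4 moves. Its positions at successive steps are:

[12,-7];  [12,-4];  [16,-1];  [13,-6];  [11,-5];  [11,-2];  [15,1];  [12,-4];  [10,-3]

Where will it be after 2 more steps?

Step-to-step displacements: [+0,+3], [+4,+3], [-3,-5], [-2,+1], [+0,+3], [+4,+3], [-3,-5], [-2,+1] — a repeating cycle of length 4.
step 9: apply [+0,+3] → [10,0]
step 10: apply [+4,+3] → [14,3]

[14,3]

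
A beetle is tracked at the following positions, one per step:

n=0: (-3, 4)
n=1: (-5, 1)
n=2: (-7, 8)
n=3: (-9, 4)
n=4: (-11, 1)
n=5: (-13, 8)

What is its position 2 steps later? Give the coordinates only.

(-17, 1)

The first coordinate changes by -2 each step, so at step 7 it is -3 + 7·(-2) = -17.
The second coordinate repeats the cycle [4, 1, 8] with period 3; step 7 mod 3 = 1, giving 1.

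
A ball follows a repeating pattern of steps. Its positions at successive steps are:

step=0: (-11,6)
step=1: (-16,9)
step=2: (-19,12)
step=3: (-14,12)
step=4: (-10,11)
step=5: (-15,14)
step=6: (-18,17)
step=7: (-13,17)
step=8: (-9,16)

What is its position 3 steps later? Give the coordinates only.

(-12,22)

Differencing gives (-5,+3), (-3,+3), (+5,+0), (+4,-1), (-5,+3), (-3,+3), (+5,+0), (+4,-1). This is the pattern (-5,+3), (-3,+3), (+5,+0), (+4,-1) repeated.
step 9: apply (-5,+3) → (-14,19)
step 10: apply (-3,+3) → (-17,22)
step 11: apply (+5,+0) → (-12,22)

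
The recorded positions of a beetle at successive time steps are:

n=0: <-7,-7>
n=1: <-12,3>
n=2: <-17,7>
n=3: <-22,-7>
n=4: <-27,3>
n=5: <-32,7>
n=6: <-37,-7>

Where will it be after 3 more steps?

<-52,-7>

First: linear, -5 per step → -52 at step 9.
Second: cycles through -7, 3, 7 every 3 steps. Step 9 lands at position 0 of the cycle → -7.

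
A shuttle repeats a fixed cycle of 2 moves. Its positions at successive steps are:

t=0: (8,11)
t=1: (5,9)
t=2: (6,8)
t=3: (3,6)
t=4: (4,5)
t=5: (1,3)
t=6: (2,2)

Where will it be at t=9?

(-3,-3)

Differencing gives (-3,-2), (+1,-1), (-3,-2), (+1,-1), (-3,-2), (+1,-1). This is the pattern (-3,-2), (+1,-1) repeated.
step 7: apply (-3,-2) → (-1,0)
step 8: apply (+1,-1) → (0,-1)
step 9: apply (-3,-2) → (-3,-3)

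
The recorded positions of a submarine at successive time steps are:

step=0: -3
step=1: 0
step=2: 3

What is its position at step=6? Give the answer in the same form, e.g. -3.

Constant displacement of +3 per step.
step 3: 3 + 3 → 6
step 4: 6 + 3 → 9
step 5: 9 + 3 → 12
step 6: 12 + 3 → 15

15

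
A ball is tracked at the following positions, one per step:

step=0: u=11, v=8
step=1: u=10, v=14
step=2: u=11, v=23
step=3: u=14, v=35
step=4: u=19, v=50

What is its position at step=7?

u=46, v=113

Taking differences between consecutive positions: (-1, +6), (+1, +9), (+3, +12), (+5, +15). These grow by (+2, +3) each step.
step 5: u=19, v=50 + (+7, +18) → u=26, v=68
step 6: u=26, v=68 + (+9, +21) → u=35, v=89
step 7: u=35, v=89 + (+11, +24) → u=46, v=113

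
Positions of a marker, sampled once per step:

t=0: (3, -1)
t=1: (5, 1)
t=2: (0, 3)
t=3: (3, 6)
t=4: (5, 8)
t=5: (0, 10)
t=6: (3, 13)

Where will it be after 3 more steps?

(3, 20)

Step-to-step displacements: (+2, +2), (-5, +2), (+3, +3), (+2, +2), (-5, +2), (+3, +3) — a repeating cycle of length 3.
step 7: apply (+2, +2) → (5, 15)
step 8: apply (-5, +2) → (0, 17)
step 9: apply (+3, +3) → (3, 20)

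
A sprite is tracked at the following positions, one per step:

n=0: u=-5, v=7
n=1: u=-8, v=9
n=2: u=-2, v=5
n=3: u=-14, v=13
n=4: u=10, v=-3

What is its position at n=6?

Step-to-step displacements: (-3,+2), (+6,-4), (-12,+8), (+24,-16); each is -2× the previous.
step 5: u=10, v=-3 + (-48,+32) → u=-38, v=29
step 6: u=-38, v=29 + (+96,-64) → u=58, v=-35

u=58, v=-35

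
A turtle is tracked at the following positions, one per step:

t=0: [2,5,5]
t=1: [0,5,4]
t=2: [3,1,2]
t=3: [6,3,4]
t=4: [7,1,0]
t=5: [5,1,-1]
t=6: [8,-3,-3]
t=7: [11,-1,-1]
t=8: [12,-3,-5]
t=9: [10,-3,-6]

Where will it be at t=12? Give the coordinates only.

[17,-7,-10]

The moves between consecutive positions are [-2,+0,-1], [+3,-4,-2], [+3,+2,+2], [+1,-2,-4], [-2,+0,-1], [+3,-4,-2], [+3,+2,+2], [+1,-2,-4], [-2,+0,-1]; they repeat the 4-cycle [[-2,+0,-1], [+3,-4,-2], [+3,+2,+2], [+1,-2,-4]].
step 10: apply [+3,-4,-2] → [13,-7,-8]
step 11: apply [+3,+2,+2] → [16,-5,-6]
step 12: apply [+1,-2,-4] → [17,-7,-10]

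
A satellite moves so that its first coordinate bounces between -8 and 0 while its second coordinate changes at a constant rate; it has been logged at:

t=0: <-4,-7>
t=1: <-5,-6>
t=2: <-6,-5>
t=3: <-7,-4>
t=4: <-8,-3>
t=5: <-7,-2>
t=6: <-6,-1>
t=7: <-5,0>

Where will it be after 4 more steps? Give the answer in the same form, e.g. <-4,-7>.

The first coordinate reflects between -8 and 0, moving 1 per step.
  step 8: -5 → -4
  step 9: -4 → -3
  step 10: -3 → -2
  step 11: -2 → -1
The second coordinate changes by +1 each step: at step 11 it is 4.

<-1,4>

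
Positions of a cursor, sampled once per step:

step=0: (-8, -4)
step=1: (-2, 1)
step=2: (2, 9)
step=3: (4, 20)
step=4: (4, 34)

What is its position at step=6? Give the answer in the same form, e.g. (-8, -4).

Taking differences between consecutive positions: (+6, +5), (+4, +8), (+2, +11), (+0, +14). These grow by (-2, +3) each step.
step 5: (4, 34) + (-2, +17) → (2, 51)
step 6: (2, 51) + (-4, +20) → (-2, 71)

(-2, 71)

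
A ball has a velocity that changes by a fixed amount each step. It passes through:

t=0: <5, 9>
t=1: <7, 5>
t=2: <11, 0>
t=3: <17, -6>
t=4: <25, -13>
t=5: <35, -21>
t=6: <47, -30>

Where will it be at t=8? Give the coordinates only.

Successive displacements: <+2, -4>, <+4, -5>, <+6, -6>, <+8, -7>, <+10, -8>, <+12, -9> — each changes by <+2, -1>.
step 7: <47, -30> + <+14, -10> → <61, -40>
step 8: <61, -40> + <+16, -11> → <77, -51>

<77, -51>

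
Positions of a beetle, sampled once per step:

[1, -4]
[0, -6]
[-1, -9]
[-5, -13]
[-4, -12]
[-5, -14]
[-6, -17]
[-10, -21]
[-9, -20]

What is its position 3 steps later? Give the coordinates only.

The moves between consecutive positions are [-1, -2], [-1, -3], [-4, -4], [+1, +1], [-1, -2], [-1, -3], [-4, -4], [+1, +1]; they repeat the 4-cycle [[-1, -2], [-1, -3], [-4, -4], [+1, +1]].
step 9: apply [-1, -2] → [-10, -22]
step 10: apply [-1, -3] → [-11, -25]
step 11: apply [-4, -4] → [-15, -29]

[-15, -29]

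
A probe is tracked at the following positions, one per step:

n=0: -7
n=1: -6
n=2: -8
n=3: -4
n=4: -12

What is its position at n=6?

-28

Consecutive displacements +1, -2, +4, -8 scale by a factor of -2 each step.
step 5: -12 + 16 → 4
step 6: 4 − 32 → -28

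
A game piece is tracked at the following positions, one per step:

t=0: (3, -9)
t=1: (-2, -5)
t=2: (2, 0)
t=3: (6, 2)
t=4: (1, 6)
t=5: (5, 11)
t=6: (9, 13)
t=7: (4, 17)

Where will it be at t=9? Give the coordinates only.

The moves between consecutive positions are (-5, +4), (+4, +5), (+4, +2), (-5, +4), (+4, +5), (+4, +2), (-5, +4); they repeat the 3-cycle [(-5, +4), (+4, +5), (+4, +2)].
step 8: apply (+4, +5) → (8, 22)
step 9: apply (+4, +2) → (12, 24)

(12, 24)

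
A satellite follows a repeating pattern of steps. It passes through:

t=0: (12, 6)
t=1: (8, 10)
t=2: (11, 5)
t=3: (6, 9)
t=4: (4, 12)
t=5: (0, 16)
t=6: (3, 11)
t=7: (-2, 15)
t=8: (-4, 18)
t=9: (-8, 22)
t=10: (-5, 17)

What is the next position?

(-10, 21)

Differencing gives (-4, +4), (+3, -5), (-5, +4), (-2, +3), (-4, +4), (+3, -5), (-5, +4), (-2, +3), (-4, +4), (+3, -5). This is the pattern (-4, +4), (+3, -5), (-5, +4), (-2, +3) repeated.
step 11: apply (-5, +4) → (-10, 21)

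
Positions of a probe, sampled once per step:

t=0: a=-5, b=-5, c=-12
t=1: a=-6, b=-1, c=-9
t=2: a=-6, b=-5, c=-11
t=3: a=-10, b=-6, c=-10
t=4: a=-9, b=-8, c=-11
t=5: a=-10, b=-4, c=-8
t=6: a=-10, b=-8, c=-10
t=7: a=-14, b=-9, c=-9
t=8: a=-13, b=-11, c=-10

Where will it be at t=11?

Differencing gives (-1, +4, +3), (+0, -4, -2), (-4, -1, +1), (+1, -2, -1), (-1, +4, +3), (+0, -4, -2), (-4, -1, +1), (+1, -2, -1). This is the pattern (-1, +4, +3), (+0, -4, -2), (-4, -1, +1), (+1, -2, -1) repeated.
step 9: apply (-1, +4, +3) → a=-14, b=-7, c=-7
step 10: apply (+0, -4, -2) → a=-14, b=-11, c=-9
step 11: apply (-4, -1, +1) → a=-18, b=-12, c=-8

a=-18, b=-12, c=-8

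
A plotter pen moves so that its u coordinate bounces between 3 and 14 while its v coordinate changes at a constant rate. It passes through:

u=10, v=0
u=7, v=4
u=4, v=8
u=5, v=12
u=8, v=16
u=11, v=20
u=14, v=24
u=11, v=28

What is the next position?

The u coordinate reflects between 3 and 14, moving 3 per step.
  step 8: 11 → 8
The v coordinate changes by +4 each step: at step 8 it is 32.

u=8, v=32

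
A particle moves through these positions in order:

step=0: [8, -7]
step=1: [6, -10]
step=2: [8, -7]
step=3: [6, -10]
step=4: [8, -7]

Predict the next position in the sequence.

Consecutive displacements [-2, -3], [+2, +3], [-2, -3], [+2, +3] scale by a factor of -1 each step.
step 5: [8, -7] + [-2, -3] → [6, -10]

[6, -10]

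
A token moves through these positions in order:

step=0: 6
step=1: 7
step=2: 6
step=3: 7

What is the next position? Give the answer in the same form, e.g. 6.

6

Step-to-step displacements: +1, -1, +1; each is -1× the previous.
step 4: 7 − 1 → 6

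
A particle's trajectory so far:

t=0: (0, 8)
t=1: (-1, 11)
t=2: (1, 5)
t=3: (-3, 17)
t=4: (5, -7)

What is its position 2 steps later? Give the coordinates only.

(21, -55)

Step-to-step displacements: (-1, +3), (+2, -6), (-4, +12), (+8, -24); each is -2× the previous.
step 5: (5, -7) + (-16, +48) → (-11, 41)
step 6: (-11, 41) + (+32, -96) → (21, -55)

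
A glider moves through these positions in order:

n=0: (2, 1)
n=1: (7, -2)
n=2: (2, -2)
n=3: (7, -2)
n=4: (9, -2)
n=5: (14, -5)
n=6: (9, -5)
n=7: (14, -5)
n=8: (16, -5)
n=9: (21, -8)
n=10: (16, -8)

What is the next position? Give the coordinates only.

Step-to-step displacements: (+5, -3), (-5, +0), (+5, +0), (+2, +0), (+5, -3), (-5, +0), (+5, +0), (+2, +0), (+5, -3), (-5, +0) — a repeating cycle of length 4.
step 11: apply (+5, +0) → (21, -8)

(21, -8)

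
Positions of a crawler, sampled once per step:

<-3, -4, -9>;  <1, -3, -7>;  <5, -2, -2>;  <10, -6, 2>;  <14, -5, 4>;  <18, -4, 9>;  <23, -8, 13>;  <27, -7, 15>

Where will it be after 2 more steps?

<36, -10, 24>

Differencing gives <+4, +1, +2>, <+4, +1, +5>, <+5, -4, +4>, <+4, +1, +2>, <+4, +1, +5>, <+5, -4, +4>, <+4, +1, +2>. This is the pattern <+4, +1, +2>, <+4, +1, +5>, <+5, -4, +4> repeated.
step 8: apply <+4, +1, +5> → <31, -6, 20>
step 9: apply <+5, -4, +4> → <36, -10, 24>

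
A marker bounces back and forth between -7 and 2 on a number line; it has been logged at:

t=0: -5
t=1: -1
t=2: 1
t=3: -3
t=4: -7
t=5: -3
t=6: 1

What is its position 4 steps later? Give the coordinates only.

The value travels 4 per step and bounces off the walls at -7 and 2.
  step 7: 1 → -1
  step 8: -1 → -5
  step 9: -5 → -5
  step 10: -5 → -1

-1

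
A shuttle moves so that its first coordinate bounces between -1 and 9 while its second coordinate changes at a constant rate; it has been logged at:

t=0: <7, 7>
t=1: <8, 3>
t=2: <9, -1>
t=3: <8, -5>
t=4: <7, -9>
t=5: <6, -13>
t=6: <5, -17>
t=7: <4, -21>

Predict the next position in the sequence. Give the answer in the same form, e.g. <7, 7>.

The first coordinate reflects between -1 and 9, moving 1 per step.
  step 8: 4 → 3
The second coordinate changes by -4 each step: at step 8 it is -25.

<3, -25>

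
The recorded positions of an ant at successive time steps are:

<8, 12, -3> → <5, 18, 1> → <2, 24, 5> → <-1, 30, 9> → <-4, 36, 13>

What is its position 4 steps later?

<-16, 60, 29>

Each step adds <-3, +6, +4> to the position.
step 5: <-4, 36, 13> + <-3, +6, +4> → <-7, 42, 17>
step 6: <-7, 42, 17> + <-3, +6, +4> → <-10, 48, 21>
step 7: <-10, 48, 21> + <-3, +6, +4> → <-13, 54, 25>
step 8: <-13, 54, 25> + <-3, +6, +4> → <-16, 60, 29>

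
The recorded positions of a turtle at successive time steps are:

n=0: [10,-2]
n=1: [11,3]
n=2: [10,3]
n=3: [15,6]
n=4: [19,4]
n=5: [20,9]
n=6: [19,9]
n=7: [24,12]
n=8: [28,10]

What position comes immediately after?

[29,15]

Differencing gives [+1,+5], [-1,+0], [+5,+3], [+4,-2], [+1,+5], [-1,+0], [+5,+3], [+4,-2]. This is the pattern [+1,+5], [-1,+0], [+5,+3], [+4,-2] repeated.
step 9: apply [+1,+5] → [29,15]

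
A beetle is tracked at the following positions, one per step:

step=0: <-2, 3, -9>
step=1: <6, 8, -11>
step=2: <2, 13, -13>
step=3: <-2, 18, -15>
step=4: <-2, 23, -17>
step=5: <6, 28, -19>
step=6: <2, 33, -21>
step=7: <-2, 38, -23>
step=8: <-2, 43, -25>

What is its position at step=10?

The first coordinate repeats the cycle [-2, 6, 2, -2] with period 4; step 10 mod 4 = 2, giving 2.
The second coordinate changes by +5 each step, so at step 10 it is 3 + 10·(5) = 53.
The third coordinate changes by -2 each step, so at step 10 it is -9 + 10·(-2) = -29.

<2, 53, -29>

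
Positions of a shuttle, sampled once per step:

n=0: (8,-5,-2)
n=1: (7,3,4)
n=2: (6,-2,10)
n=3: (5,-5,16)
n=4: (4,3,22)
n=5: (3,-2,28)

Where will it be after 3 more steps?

First: linear, -1 per step → 0 at step 8.
Second: cycles through -5, 3, -2 every 3 steps. Step 8 lands at position 2 of the cycle → -2.
Third: linear, +6 per step → 46 at step 8.

(0,-2,46)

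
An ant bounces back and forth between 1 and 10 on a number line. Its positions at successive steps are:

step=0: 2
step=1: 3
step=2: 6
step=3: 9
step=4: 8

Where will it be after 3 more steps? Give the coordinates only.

The value reflects between 1 and 10, moving 3 per step.
  step 5: 8 → 5
  step 6: 5 → 2
  step 7: 2 → 3

3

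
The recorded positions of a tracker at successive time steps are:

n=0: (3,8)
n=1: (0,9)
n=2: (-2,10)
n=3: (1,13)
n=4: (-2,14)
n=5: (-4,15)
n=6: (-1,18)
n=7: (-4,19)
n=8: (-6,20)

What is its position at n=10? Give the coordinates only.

(-6,24)

Differencing gives (-3,+1), (-2,+1), (+3,+3), (-3,+1), (-2,+1), (+3,+3), (-3,+1), (-2,+1). This is the pattern (-3,+1), (-2,+1), (+3,+3) repeated.
step 9: apply (+3,+3) → (-3,23)
step 10: apply (-3,+1) → (-6,24)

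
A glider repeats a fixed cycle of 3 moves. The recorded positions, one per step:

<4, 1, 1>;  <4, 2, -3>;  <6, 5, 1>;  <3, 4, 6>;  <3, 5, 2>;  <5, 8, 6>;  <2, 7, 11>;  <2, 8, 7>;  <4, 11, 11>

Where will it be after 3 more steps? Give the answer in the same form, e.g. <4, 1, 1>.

<3, 14, 16>

Step-to-step displacements: <+0, +1, -4>, <+2, +3, +4>, <-3, -1, +5>, <+0, +1, -4>, <+2, +3, +4>, <-3, -1, +5>, <+0, +1, -4>, <+2, +3, +4> — a repeating cycle of length 3.
step 9: apply <-3, -1, +5> → <1, 10, 16>
step 10: apply <+0, +1, -4> → <1, 11, 12>
step 11: apply <+2, +3, +4> → <3, 14, 16>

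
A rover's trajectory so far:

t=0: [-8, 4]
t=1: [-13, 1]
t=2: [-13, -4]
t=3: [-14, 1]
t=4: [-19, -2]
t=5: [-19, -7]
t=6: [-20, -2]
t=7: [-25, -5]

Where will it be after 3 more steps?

The moves between consecutive positions are [-5, -3], [+0, -5], [-1, +5], [-5, -3], [+0, -5], [-1, +5], [-5, -3]; they repeat the 3-cycle [[-5, -3], [+0, -5], [-1, +5]].
step 8: apply [+0, -5] → [-25, -10]
step 9: apply [-1, +5] → [-26, -5]
step 10: apply [-5, -3] → [-31, -8]

[-31, -8]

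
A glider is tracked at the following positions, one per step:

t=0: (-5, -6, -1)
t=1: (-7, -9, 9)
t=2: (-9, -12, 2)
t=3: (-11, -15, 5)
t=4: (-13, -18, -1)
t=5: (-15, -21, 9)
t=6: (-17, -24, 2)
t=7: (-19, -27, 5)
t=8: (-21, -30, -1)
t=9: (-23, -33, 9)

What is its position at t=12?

The first coordinate changes by -2 each step, so at step 12 it is -5 + 12·(-2) = -29.
The second coordinate changes by -3 each step, so at step 12 it is -6 + 12·(-3) = -42.
The third coordinate repeats the cycle [-1, 9, 2, 5] with period 4; step 12 mod 4 = 0, giving -1.

(-29, -42, -1)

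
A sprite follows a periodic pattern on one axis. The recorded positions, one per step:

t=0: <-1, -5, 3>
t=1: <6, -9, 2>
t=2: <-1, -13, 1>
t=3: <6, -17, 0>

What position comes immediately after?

The first coordinate repeats the cycle [-1, 6] with period 2; step 4 mod 2 = 0, giving -1.
The second coordinate changes by -4 each step, so at step 4 it is -5 + 4·(-4) = -21.
The third coordinate changes by -1 each step, so at step 4 it is 3 + 4·(-1) = -1.

<-1, -21, -1>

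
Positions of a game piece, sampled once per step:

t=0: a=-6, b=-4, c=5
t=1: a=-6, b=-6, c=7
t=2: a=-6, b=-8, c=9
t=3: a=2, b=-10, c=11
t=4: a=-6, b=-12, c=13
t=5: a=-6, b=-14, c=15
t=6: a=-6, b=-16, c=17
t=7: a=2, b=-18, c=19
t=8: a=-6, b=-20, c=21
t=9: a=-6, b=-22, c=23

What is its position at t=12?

A: cycles through -6, -6, -6, 2 every 4 steps. Step 12 lands at position 0 of the cycle → -6.
B: linear, -2 per step → -28 at step 12.
C: linear, +2 per step → 29 at step 12.

a=-6, b=-28, c=29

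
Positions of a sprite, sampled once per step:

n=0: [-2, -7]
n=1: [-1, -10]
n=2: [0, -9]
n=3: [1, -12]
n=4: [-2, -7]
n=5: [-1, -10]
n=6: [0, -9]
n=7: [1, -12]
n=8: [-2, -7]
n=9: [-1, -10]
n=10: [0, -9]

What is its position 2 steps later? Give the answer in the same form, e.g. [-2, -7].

The moves between consecutive positions are [+1, -3], [+1, +1], [+1, -3], [-3, +5], [+1, -3], [+1, +1], [+1, -3], [-3, +5], [+1, -3], [+1, +1]; they repeat the 4-cycle [[+1, -3], [+1, +1], [+1, -3], [-3, +5]].
step 11: apply [+1, -3] → [1, -12]
step 12: apply [-3, +5] → [-2, -7]

[-2, -7]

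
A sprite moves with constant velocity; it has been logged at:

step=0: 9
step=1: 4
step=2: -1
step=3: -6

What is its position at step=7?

-26

The position changes by -5 every step.
step 4: -6 − 5 → -11
step 5: -11 − 5 → -16
step 6: -16 − 5 → -21
step 7: -21 − 5 → -26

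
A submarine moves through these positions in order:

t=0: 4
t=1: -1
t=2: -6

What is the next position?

Each step adds -5 to the position.
step 3: -6 − 5 → -11

-11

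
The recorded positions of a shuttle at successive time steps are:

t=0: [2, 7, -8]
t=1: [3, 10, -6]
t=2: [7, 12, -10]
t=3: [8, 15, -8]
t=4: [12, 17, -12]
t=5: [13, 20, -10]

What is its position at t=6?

[17, 22, -14]

Step-to-step displacements: [+1, +3, +2], [+4, +2, -4], [+1, +3, +2], [+4, +2, -4], [+1, +3, +2] — a repeating cycle of length 2.
step 6: apply [+4, +2, -4] → [17, 22, -14]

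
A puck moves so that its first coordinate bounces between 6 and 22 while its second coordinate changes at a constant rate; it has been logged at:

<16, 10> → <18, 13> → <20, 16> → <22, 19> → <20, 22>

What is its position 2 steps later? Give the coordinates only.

<16, 28>

The first coordinate reflects between 6 and 22, moving 2 per step.
  step 5: 20 → 18
  step 6: 18 → 16
The second coordinate changes by +3 each step: at step 6 it is 28.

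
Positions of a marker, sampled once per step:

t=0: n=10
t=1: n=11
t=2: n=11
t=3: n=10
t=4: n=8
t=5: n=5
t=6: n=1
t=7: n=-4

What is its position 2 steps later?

n=-17

Taking differences between consecutive positions: +1, +0, -1, -2, -3, -4, -5. These grow by -1 each step.
step 8: -4 − 6 → n=-10
step 9: -10 − 7 → n=-17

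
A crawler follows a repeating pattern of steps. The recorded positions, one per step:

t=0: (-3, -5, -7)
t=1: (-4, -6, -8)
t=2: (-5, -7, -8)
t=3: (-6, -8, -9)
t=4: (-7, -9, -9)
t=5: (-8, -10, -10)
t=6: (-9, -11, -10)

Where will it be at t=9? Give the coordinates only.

Differencing gives (-1, -1, -1), (-1, -1, +0), (-1, -1, -1), (-1, -1, +0), (-1, -1, -1), (-1, -1, +0). This is the pattern (-1, -1, -1), (-1, -1, +0) repeated.
step 7: apply (-1, -1, -1) → (-10, -12, -11)
step 8: apply (-1, -1, +0) → (-11, -13, -11)
step 9: apply (-1, -1, -1) → (-12, -14, -12)

(-12, -14, -12)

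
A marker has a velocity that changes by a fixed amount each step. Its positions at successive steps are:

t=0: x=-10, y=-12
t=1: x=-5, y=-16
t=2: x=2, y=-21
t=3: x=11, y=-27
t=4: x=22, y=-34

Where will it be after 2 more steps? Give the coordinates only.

Successive displacements: (+5, -4), (+7, -5), (+9, -6), (+11, -7) — each changes by (+2, -1).
step 5: x=22, y=-34 + (+13, -8) → x=35, y=-42
step 6: x=35, y=-42 + (+15, -9) → x=50, y=-51

x=50, y=-51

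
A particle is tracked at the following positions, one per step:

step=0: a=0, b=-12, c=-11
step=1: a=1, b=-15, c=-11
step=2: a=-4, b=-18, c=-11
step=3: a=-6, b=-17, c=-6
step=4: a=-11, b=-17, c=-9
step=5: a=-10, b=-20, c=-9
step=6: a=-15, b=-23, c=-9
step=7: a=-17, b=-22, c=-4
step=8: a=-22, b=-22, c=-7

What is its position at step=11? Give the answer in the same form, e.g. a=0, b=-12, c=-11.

The moves between consecutive positions are (+1,-3,+0), (-5,-3,+0), (-2,+1,+5), (-5,+0,-3), (+1,-3,+0), (-5,-3,+0), (-2,+1,+5), (-5,+0,-3); they repeat the 4-cycle [(+1,-3,+0), (-5,-3,+0), (-2,+1,+5), (-5,+0,-3)].
step 9: apply (+1,-3,+0) → a=-21, b=-25, c=-7
step 10: apply (-5,-3,+0) → a=-26, b=-28, c=-7
step 11: apply (-2,+1,+5) → a=-28, b=-27, c=-2

a=-28, b=-27, c=-2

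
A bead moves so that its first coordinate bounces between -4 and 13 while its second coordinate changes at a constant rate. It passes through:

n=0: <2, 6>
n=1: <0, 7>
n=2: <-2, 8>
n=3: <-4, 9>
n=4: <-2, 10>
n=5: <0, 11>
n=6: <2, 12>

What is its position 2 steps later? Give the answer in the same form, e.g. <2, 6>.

<6, 14>

The first coordinate reflects between -4 and 13, moving 2 per step.
  step 7: 2 → 4
  step 8: 4 → 6
The second coordinate changes by +1 each step: at step 8 it is 14.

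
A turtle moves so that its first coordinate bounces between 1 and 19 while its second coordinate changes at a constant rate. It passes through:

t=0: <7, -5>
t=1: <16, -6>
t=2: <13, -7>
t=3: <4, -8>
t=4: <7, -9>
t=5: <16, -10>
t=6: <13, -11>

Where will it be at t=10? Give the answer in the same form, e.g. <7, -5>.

The first coordinate travels 9 per step and bounces off the walls at 1 and 19.
  step 7: 13 → 4
  step 8: 4 → 7
  step 9: 7 → 16
  step 10: 16 → 13
The second coordinate changes by -1 each step: at step 10 it is -15.

<13, -15>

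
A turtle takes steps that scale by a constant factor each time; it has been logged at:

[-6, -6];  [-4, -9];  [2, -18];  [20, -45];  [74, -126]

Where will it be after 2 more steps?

[722, -1098]

Step-to-step displacements: [+2, -3], [+6, -9], [+18, -27], [+54, -81]; each is 3× the previous.
step 5: [74, -126] + [+162, -243] → [236, -369]
step 6: [236, -369] + [+486, -729] → [722, -1098]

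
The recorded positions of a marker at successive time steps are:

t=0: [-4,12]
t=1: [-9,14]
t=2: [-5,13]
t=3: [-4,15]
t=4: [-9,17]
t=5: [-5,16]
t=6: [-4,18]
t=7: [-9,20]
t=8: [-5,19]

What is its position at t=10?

Step-to-step displacements: [-5,+2], [+4,-1], [+1,+2], [-5,+2], [+4,-1], [+1,+2], [-5,+2], [+4,-1] — a repeating cycle of length 3.
step 9: apply [+1,+2] → [-4,21]
step 10: apply [-5,+2] → [-9,23]

[-9,23]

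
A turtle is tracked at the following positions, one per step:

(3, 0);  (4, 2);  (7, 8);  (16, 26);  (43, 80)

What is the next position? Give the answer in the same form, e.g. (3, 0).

Consecutive displacements (+1, +2), (+3, +6), (+9, +18), (+27, +54) scale by a factor of 3 each step.
step 5: (43, 80) + (+81, +162) → (124, 242)

(124, 242)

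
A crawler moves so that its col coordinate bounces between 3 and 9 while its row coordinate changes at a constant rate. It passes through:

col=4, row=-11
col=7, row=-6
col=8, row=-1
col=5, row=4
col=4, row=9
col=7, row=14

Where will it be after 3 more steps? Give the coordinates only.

col=4, row=29

The col coordinate travels 3 per step and bounces off the walls at 3 and 9.
  step 6: 7 → 8
  step 7: 8 → 5
  step 8: 5 → 4
The row coordinate changes by +5 each step: at step 8 it is 29.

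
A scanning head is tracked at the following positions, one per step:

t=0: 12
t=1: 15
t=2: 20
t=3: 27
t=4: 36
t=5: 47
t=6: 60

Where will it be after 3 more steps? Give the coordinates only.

Successive displacements: +3, +5, +7, +9, +11, +13 — each changes by +2.
step 7: 60 + 15 → 75
step 8: 75 + 17 → 92
step 9: 92 + 19 → 111

111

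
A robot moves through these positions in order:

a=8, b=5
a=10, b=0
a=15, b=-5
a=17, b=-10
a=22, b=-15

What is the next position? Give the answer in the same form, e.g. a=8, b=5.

a=24, b=-20

Differencing gives (+2, -5), (+5, -5), (+2, -5), (+5, -5). This is the pattern (+2, -5), (+5, -5) repeated.
step 5: apply (+2, -5) → a=24, b=-20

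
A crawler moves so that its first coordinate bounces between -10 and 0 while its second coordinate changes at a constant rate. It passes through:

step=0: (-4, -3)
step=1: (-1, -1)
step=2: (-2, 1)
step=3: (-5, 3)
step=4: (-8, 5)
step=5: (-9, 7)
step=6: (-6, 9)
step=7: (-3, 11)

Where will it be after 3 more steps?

The first coordinate travels 3 per step and bounces off the walls at -10 and 0.
  step 8: -3 → 0
  step 9: 0 → -3
  step 10: -3 → -6
The second coordinate changes by +2 each step: at step 10 it is 17.

(-6, 17)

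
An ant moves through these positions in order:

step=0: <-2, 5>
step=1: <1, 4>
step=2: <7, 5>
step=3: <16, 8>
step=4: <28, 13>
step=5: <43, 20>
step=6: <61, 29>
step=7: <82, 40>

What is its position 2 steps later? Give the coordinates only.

<133, 68>

Taking differences between consecutive positions: <+3, -1>, <+6, +1>, <+9, +3>, <+12, +5>, <+15, +7>, <+18, +9>, <+21, +11>. These grow by <+3, +2> each step.
step 8: <82, 40> + <+24, +13> → <106, 53>
step 9: <106, 53> + <+27, +15> → <133, 68>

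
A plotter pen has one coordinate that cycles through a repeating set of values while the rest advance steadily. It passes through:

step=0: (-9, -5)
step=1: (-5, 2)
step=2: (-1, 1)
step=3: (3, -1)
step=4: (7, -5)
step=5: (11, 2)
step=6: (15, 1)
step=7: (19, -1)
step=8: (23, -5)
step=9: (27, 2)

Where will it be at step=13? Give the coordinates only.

The first coordinate changes by +4 each step, so at step 13 it is -9 + 13·(4) = 43.
The second coordinate repeats the cycle [-5, 2, 1, -1] with period 4; step 13 mod 4 = 1, giving 2.

(43, 2)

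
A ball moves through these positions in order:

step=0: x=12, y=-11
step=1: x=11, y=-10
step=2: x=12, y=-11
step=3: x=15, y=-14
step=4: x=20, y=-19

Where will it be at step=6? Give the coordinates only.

Taking differences between consecutive positions: (-1,+1), (+1,-1), (+3,-3), (+5,-5). These grow by (+2,-2) each step.
step 5: x=20, y=-19 + (+7,-7) → x=27, y=-26
step 6: x=27, y=-26 + (+9,-9) → x=36, y=-35

x=36, y=-35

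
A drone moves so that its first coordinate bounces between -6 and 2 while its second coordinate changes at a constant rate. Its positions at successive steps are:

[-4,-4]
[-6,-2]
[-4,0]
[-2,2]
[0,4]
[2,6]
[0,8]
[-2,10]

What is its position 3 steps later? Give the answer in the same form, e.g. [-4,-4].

The first coordinate reflects between -6 and 2, moving 2 per step.
  step 8: -2 → -4
  step 9: -4 → -6
  step 10: -6 → -4
The second coordinate changes by +2 each step: at step 10 it is 16.

[-4,16]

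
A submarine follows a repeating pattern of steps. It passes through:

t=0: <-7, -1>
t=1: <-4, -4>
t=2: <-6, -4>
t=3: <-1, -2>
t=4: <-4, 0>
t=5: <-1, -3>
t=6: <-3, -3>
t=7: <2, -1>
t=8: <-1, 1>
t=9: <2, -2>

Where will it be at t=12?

<2, 2>

The moves between consecutive positions are <+3, -3>, <-2, +0>, <+5, +2>, <-3, +2>, <+3, -3>, <-2, +0>, <+5, +2>, <-3, +2>, <+3, -3>; they repeat the 4-cycle [<+3, -3>, <-2, +0>, <+5, +2>, <-3, +2>].
step 10: apply <-2, +0> → <0, -2>
step 11: apply <+5, +2> → <5, 0>
step 12: apply <-3, +2> → <2, 2>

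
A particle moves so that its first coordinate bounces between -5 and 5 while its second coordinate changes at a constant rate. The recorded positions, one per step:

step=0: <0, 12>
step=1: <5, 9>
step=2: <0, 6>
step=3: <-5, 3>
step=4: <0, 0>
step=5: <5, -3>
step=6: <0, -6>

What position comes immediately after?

The first coordinate reflects between -5 and 5, moving 5 per step.
  step 7: 0 → -5
The second coordinate changes by -3 each step: at step 7 it is -9.

<-5, -9>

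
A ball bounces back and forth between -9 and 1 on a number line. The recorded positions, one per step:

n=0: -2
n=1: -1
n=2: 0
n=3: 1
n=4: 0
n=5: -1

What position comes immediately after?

The value travels 1 per step and bounces off the walls at -9 and 1.
  step 6: -1 → -2

-2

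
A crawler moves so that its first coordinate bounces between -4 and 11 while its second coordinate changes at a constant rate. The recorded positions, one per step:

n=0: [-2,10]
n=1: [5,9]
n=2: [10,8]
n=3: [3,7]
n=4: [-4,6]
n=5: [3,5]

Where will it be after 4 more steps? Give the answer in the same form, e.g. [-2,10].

The first coordinate travels 7 per step and bounces off the walls at -4 and 11.
  step 6: 3 → 10
  step 7: 10 → 5
  step 8: 5 → -2
  step 9: -2 → 1
The second coordinate changes by -1 each step: at step 9 it is 1.

[1,1]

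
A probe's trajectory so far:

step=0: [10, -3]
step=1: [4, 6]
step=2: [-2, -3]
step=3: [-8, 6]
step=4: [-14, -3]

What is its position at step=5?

The first coordinate changes by -6 each step, so at step 5 it is 10 + 5·(-6) = -20.
The second coordinate repeats the cycle [-3, 6] with period 2; step 5 mod 2 = 1, giving 6.

[-20, 6]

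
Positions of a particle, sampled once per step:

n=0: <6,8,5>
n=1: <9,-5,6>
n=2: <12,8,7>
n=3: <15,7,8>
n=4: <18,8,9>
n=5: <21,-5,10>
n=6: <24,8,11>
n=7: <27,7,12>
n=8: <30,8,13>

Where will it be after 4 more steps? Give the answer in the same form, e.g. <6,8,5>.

First: linear, +3 per step → 42 at step 12.
Second: cycles through 8, -5, 8, 7 every 4 steps. Step 12 lands at position 0 of the cycle → 8.
Third: linear, +1 per step → 17 at step 12.

<42,8,17>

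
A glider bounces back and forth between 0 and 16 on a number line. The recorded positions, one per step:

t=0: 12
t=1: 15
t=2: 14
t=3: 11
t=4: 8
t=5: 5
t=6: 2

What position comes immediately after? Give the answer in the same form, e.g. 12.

1

The value travels 3 per step and bounces off the walls at 0 and 16.
  step 7: 2 → 1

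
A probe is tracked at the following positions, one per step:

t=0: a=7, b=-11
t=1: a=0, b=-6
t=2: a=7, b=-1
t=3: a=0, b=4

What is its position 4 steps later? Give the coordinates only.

a=0, b=24

The a coordinate repeats the cycle [7, 0] with period 2; step 7 mod 2 = 1, giving 0.
The b coordinate changes by +5 each step, so at step 7 it is -11 + 7·(5) = 24.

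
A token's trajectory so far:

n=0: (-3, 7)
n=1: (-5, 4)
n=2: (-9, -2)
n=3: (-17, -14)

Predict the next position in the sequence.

Step-to-step displacements: (-2, -3), (-4, -6), (-8, -12); each is 2× the previous.
step 4: (-17, -14) + (-16, -24) → (-33, -38)

(-33, -38)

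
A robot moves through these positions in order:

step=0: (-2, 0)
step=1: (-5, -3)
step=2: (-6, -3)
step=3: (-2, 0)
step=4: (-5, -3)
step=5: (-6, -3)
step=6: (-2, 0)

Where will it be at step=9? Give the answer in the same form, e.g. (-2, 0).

(-2, 0)

Step-to-step displacements: (-3, -3), (-1, +0), (+4, +3), (-3, -3), (-1, +0), (+4, +3) — a repeating cycle of length 3.
step 7: apply (-3, -3) → (-5, -3)
step 8: apply (-1, +0) → (-6, -3)
step 9: apply (+4, +3) → (-2, 0)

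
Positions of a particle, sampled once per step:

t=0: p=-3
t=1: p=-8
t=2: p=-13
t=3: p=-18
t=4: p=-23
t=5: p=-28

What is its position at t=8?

p=-43

Constant displacement of -5 per step.
step 6: -28 − 5 → p=-33
step 7: -33 − 5 → p=-38
step 8: -38 − 5 → p=-43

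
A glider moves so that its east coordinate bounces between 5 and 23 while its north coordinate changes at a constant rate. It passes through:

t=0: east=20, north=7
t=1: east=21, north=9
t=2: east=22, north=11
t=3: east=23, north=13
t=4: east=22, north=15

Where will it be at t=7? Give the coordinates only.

The east coordinate travels 1 per step and bounces off the walls at 5 and 23.
  step 5: 22 → 21
  step 6: 21 → 20
  step 7: 20 → 19
The north coordinate changes by +2 each step: at step 7 it is 21.

east=19, north=21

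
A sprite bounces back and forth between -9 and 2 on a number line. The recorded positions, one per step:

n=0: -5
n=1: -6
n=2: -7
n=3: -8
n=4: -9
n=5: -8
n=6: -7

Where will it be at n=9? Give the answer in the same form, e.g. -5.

The value reflects between -9 and 2, moving 1 per step.
  step 7: -7 → -6
  step 8: -6 → -5
  step 9: -5 → -4

-4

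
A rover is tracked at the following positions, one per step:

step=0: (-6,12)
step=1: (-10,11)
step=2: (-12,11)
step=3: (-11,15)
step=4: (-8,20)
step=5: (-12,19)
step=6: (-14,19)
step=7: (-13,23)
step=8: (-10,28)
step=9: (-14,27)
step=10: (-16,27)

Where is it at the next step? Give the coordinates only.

(-15,31)

Step-to-step displacements: (-4,-1), (-2,+0), (+1,+4), (+3,+5), (-4,-1), (-2,+0), (+1,+4), (+3,+5), (-4,-1), (-2,+0) — a repeating cycle of length 4.
step 11: apply (+1,+4) → (-15,31)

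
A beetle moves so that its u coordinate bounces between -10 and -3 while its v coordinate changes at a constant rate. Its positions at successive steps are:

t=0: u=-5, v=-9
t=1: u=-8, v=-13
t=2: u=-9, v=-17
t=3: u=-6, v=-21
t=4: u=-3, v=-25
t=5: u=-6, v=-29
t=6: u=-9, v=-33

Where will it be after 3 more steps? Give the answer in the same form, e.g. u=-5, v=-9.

u=-4, v=-45

The u coordinate travels 3 per step and bounces off the walls at -10 and -3.
  step 7: -9 → -8
  step 8: -8 → -5
  step 9: -5 → -4
The v coordinate changes by -4 each step: at step 9 it is -45.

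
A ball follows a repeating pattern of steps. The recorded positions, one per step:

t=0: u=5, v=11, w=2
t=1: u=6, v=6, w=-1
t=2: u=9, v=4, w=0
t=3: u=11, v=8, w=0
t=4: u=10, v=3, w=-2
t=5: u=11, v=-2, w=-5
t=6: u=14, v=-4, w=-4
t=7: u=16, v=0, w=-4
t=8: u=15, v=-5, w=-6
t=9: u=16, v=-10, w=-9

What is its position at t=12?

u=20, v=-13, w=-10

Step-to-step displacements: (+1,-5,-3), (+3,-2,+1), (+2,+4,+0), (-1,-5,-2), (+1,-5,-3), (+3,-2,+1), (+2,+4,+0), (-1,-5,-2), (+1,-5,-3) — a repeating cycle of length 4.
step 10: apply (+3,-2,+1) → u=19, v=-12, w=-8
step 11: apply (+2,+4,+0) → u=21, v=-8, w=-8
step 12: apply (-1,-5,-2) → u=20, v=-13, w=-10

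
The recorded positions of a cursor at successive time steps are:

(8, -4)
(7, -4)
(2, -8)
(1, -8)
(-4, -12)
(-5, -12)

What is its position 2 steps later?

(-11, -16)

Differencing gives (-1, +0), (-5, -4), (-1, +0), (-5, -4), (-1, +0). This is the pattern (-1, +0), (-5, -4) repeated.
step 6: apply (-5, -4) → (-10, -16)
step 7: apply (-1, +0) → (-11, -16)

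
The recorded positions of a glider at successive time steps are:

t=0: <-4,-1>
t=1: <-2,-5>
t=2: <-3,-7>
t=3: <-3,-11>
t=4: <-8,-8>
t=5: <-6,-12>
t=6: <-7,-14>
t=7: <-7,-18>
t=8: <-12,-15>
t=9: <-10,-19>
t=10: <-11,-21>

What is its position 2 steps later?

<-16,-22>

The moves between consecutive positions are <+2,-4>, <-1,-2>, <+0,-4>, <-5,+3>, <+2,-4>, <-1,-2>, <+0,-4>, <-5,+3>, <+2,-4>, <-1,-2>; they repeat the 4-cycle [<+2,-4>, <-1,-2>, <+0,-4>, <-5,+3>].
step 11: apply <+0,-4> → <-11,-25>
step 12: apply <-5,+3> → <-16,-22>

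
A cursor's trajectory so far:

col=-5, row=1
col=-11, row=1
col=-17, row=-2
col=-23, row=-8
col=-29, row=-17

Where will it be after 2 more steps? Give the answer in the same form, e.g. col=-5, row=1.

col=-41, row=-44

Taking differences between consecutive positions: (-6,+0), (-6,-3), (-6,-6), (-6,-9). These grow by (+0,-3) each step.
step 5: col=-29, row=-17 + (-6,-12) → col=-35, row=-29
step 6: col=-35, row=-29 + (-6,-15) → col=-41, row=-44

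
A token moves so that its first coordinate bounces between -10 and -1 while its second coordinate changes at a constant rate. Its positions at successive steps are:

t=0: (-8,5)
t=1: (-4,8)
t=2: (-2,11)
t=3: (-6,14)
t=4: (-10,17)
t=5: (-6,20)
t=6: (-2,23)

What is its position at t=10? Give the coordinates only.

(-4,35)

The first coordinate reflects between -10 and -1, moving 4 per step.
  step 7: -2 → -4
  step 8: -4 → -8
  step 9: -8 → -8
  step 10: -8 → -4
The second coordinate changes by +3 each step: at step 10 it is 35.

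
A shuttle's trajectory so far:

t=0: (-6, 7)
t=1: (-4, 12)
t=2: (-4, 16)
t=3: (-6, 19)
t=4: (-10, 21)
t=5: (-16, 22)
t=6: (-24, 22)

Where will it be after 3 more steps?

First differences are (+2, +5), (+0, +4), (-2, +3), (-4, +2), (-6, +1), (-8, +0); their common second difference is (-2, -1) (constant acceleration).
step 7: (-24, 22) + (-10, -1) → (-34, 21)
step 8: (-34, 21) + (-12, -2) → (-46, 19)
step 9: (-46, 19) + (-14, -3) → (-60, 16)

(-60, 16)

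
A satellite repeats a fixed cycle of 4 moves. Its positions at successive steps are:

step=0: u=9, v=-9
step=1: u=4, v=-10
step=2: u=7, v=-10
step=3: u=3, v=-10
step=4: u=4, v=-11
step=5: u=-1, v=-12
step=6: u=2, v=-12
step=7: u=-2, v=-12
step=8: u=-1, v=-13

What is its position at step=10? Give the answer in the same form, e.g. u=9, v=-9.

u=-3, v=-14

The moves between consecutive positions are (-5,-1), (+3,+0), (-4,+0), (+1,-1), (-5,-1), (+3,+0), (-4,+0), (+1,-1); they repeat the 4-cycle [(-5,-1), (+3,+0), (-4,+0), (+1,-1)].
step 9: apply (-5,-1) → u=-6, v=-14
step 10: apply (+3,+0) → u=-3, v=-14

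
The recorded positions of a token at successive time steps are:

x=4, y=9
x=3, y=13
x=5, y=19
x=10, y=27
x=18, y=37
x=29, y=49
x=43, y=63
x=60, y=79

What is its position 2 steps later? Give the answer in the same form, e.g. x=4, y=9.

x=103, y=117

First differences are (-1,+4), (+2,+6), (+5,+8), (+8,+10), (+11,+12), (+14,+14), (+17,+16); their common second difference is (+3,+2) (constant acceleration).
step 8: x=60, y=79 + (+20,+18) → x=80, y=97
step 9: x=80, y=97 + (+23,+20) → x=103, y=117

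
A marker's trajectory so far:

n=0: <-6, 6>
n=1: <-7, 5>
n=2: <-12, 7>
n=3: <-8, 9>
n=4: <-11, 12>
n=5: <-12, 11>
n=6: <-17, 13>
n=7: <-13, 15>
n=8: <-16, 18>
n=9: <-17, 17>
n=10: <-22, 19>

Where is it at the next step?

<-18, 21>

The moves between consecutive positions are <-1, -1>, <-5, +2>, <+4, +2>, <-3, +3>, <-1, -1>, <-5, +2>, <+4, +2>, <-3, +3>, <-1, -1>, <-5, +2>; they repeat the 4-cycle [<-1, -1>, <-5, +2>, <+4, +2>, <-3, +3>].
step 11: apply <+4, +2> → <-18, 21>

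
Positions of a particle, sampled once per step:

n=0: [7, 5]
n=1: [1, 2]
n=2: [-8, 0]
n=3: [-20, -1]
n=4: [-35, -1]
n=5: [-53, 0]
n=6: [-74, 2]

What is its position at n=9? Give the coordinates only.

Successive displacements: [-6, -3], [-9, -2], [-12, -1], [-15, +0], [-18, +1], [-21, +2] — each changes by [-3, +1].
step 7: [-74, 2] + [-24, +3] → [-98, 5]
step 8: [-98, 5] + [-27, +4] → [-125, 9]
step 9: [-125, 9] + [-30, +5] → [-155, 14]

[-155, 14]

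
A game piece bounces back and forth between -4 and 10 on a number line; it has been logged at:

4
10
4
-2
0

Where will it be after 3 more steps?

The value reflects between -4 and 10, moving 6 per step.
  step 5: 0 → 6
  step 6: 6 → 8
  step 7: 8 → 2

2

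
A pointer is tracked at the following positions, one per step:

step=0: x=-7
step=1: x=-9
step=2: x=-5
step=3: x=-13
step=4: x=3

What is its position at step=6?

x=35

The jumps are -2, +4, -8, +16 — a geometric progression with ratio -2.
step 5: 3 − 32 → x=-29
step 6: -29 + 64 → x=35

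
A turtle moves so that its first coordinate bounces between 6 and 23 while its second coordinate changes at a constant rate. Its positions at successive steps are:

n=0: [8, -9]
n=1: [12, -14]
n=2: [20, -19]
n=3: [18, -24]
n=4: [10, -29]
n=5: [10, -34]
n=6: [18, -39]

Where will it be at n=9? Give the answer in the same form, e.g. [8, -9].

The first coordinate travels 8 per step and bounces off the walls at 6 and 23.
  step 7: 18 → 20
  step 8: 20 → 12
  step 9: 12 → 8
The second coordinate changes by -5 each step: at step 9 it is -54.

[8, -54]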